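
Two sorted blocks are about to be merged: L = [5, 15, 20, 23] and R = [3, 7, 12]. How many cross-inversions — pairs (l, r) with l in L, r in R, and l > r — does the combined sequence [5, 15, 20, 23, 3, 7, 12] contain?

10

Count, for every r in R, how many entries of L exceed r:
r = 3: 5, 15, 20, 23 → 4
r = 7: 15, 20, 23 → 3
r = 12: 15, 20, 23 → 3
Cross-inversions: 4 + 3 + 3 = 10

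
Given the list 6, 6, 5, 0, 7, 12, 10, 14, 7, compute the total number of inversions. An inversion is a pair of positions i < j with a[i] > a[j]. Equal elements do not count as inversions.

Sweep left to right; for each value list the smaller values that follow it:
6: 2
6: 2
5: 1
0: 0
7: 0
12: 2
10: 1
14: 1
7: 0
Sum: 2 + 2 + 1 + 0 + 0 + 2 + 1 + 1 + 0 = 9

9 inversions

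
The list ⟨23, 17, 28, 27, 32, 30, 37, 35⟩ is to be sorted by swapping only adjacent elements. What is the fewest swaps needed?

Each adjacent swap fixes exactly one inversion, so the minimum swap count equals the number of inversions.
Count inversions — for each element, later elements that are smaller:
23: 17 → 1
17: none → 0
28: 27 → 1
27: none → 0
32: 30 → 1
30: none → 0
37: 35 → 1
35: none → 0
Total inversions: 1 + 0 + 1 + 0 + 1 + 0 + 1 + 0 = 4

4 adjacent swaps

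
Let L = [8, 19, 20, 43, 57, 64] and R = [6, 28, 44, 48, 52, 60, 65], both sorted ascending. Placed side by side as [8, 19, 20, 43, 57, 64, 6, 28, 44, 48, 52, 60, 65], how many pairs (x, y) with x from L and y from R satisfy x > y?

16

Count, for every r in R, how many entries of L exceed r:
r = 6: 8, 19, 20, 43, 57, 64 → 6
r = 28: 43, 57, 64 → 3
r = 44: 57, 64 → 2
r = 48: 57, 64 → 2
r = 52: 57, 64 → 2
r = 60: 64 → 1
r = 65: none → 0
Cross-inversions: 6 + 3 + 2 + 2 + 2 + 1 + 0 = 16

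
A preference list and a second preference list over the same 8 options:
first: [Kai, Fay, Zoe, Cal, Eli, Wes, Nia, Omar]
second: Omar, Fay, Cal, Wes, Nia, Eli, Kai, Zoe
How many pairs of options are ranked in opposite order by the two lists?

Assign each item its position (1..8) in the first ordering, then rewrite the second ordering as that position sequence:
positions: Kai→1, Fay→2, Zoe→3, Cal→4, Eli→5, Wes→6, Nia→7, Omar→8
second ordering as positions: [8, 2, 4, 6, 7, 5, 1, 3]
Discordant pairs = inversions in this position sequence.
8: 2, 4, 6, 7, 5, 1, 3 → 7
2: 1 → 1
4: 1, 3 → 2
6: 5, 1, 3 → 3
7: 5, 1, 3 → 3
5: 1, 3 → 2
1: 0
3: 0
Total: 7 + 1 + 2 + 3 + 3 + 2 + 0 + 0 = 18

18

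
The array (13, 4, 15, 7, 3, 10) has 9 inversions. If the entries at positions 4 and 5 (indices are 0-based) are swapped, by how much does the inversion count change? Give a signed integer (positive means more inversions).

+1

Positions 4 and 5 hold 3 and 10; after swapping, the array is [13, 4, 15, 7, 10, 3].
For each element, count later entries that are smaller:
13 → 4, 7, 10, 3 → 4
4 → 3 → 1
15 → 7, 10, 3 → 3
7 → 3 → 1
10 → 3 → 1
3 → none → 0
Sum: 4 + 1 + 3 + 1 + 1 + 0 = 10
Change: 10 − 9 = +1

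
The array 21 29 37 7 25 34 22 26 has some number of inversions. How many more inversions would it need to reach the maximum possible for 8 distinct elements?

15

Maximum inversions for 8 distinct elements is C(8, 2) = 8·7/2 = 28.
Current inversions — for each element, count later smaller elements:
21: 1
29: 4
37: 5
7: 0
25: 1
34: 2
22: 0
26: 0
Current total: 1 + 4 + 5 + 0 + 1 + 2 + 0 + 0 = 13
Shortfall: 28 − 13 = 15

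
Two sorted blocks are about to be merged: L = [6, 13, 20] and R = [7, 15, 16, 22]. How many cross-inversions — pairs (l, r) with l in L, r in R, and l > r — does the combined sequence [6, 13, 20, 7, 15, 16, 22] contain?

Take each right-half value and tally the left-half values above it:
r = 7: 13, 20 → 2
r = 15: 20 → 1
r = 16: 20 → 1
r = 22: none → 0
Cross-inversions: 2 + 1 + 1 + 0 = 4

4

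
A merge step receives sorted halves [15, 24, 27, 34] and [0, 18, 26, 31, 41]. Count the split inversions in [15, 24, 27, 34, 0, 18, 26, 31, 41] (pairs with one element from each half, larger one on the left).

Take each right-half value and tally the left-half values above it:
r = 0: 15, 24, 27, 34 → 4
r = 18: 24, 27, 34 → 3
r = 26: 27, 34 → 2
r = 31: 34 → 1
r = 41: none → 0
Cross-inversions: 4 + 3 + 2 + 1 + 0 = 10

10 cross-inversions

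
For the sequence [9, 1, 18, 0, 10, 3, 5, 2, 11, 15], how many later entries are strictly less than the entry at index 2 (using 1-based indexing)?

1 such element

The element at index 2 is 1.
Elements after it: 18, 0, 10, 3, 5, 2, 11, 15
Those smaller than 1: 0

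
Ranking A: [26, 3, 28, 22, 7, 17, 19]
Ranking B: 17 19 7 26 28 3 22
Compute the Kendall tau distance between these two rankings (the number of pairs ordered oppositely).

Assign each item its position (1..7) in the first ordering, then rewrite the second ordering as that position sequence:
positions: 26→1, 3→2, 28→3, 22→4, 7→5, 17→6, 19→7
second ordering as positions: [6, 7, 5, 1, 3, 2, 4]
Discordant pairs = inversions in this position sequence.
6: 5, 1, 3, 2, 4 → 5
7: 5, 1, 3, 2, 4 → 5
5: 1, 3, 2, 4 → 4
1: 0
3: 2 → 1
2: 0
4: 0
Total: 5 + 5 + 4 + 0 + 1 + 0 + 0 = 15

15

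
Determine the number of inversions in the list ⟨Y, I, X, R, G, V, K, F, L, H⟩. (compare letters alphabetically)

Element-by-element contributions:
Y: 9
I: 3
X: 7
R: 5
G: 1
V: 4
K: 2
F: 0
L: 1
H: 0
Sum: 9 + 3 + 7 + 5 + 1 + 4 + 2 + 0 + 1 + 0 = 32

32 out-of-order pairs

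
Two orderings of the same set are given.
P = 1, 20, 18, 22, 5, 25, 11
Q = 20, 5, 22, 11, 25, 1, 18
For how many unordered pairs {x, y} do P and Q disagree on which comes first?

Assign each item its position (1..7) in the first ordering, then rewrite the second ordering as that position sequence:
positions: 1→1, 20→2, 18→3, 22→4, 5→5, 25→6, 11→7
second ordering as positions: [2, 5, 4, 7, 6, 1, 3]
Discordant pairs = inversions in this position sequence.
2: 1 → 1
5: 4, 1, 3 → 3
4: 1, 3 → 2
7: 6, 1, 3 → 3
6: 1, 3 → 2
1: 0
3: 0
Total: 1 + 3 + 2 + 3 + 2 + 0 + 0 = 11

Disagreeing pairs: 11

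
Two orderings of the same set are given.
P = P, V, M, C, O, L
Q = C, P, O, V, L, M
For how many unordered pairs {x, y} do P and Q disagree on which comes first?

There are 6 disagreeing pairs.

Assign each item its position (1..6) in the first ordering, then rewrite the second ordering as that position sequence:
positions: P→1, V→2, M→3, C→4, O→5, L→6
second ordering as positions: [4, 1, 5, 2, 6, 3]
Discordant pairs = inversions in this position sequence.
4: 1, 2, 3 → 3
1: 0
5: 2, 3 → 2
2: 0
6: 3 → 1
3: 0
Total: 3 + 0 + 2 + 0 + 1 + 0 = 6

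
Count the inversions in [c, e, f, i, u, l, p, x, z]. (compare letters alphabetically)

2 out-of-order pairs

Count, for each position, how many later elements it exceeds:
c: 0
e: 0
f: 0
i: 0
u: 2
l: 0
p: 0
x: 0
z: 0
Sum: 0 + 0 + 0 + 0 + 2 + 0 + 0 + 0 + 0 = 2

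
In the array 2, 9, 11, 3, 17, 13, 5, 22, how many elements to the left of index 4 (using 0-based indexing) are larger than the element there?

The element at index 4 is 17.
Elements before it: 2, 9, 11, 3
None of them are larger than 17.

0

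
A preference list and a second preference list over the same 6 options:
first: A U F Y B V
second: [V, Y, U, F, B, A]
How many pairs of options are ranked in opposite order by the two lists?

Assign each item its position (1..6) in the first ordering, then rewrite the second ordering as that position sequence:
positions: A→1, U→2, F→3, Y→4, B→5, V→6
second ordering as positions: [6, 4, 2, 3, 5, 1]
Discordant pairs = inversions in this position sequence.
6: 4, 2, 3, 5, 1 → 5
4: 2, 3, 1 → 3
2: 1 → 1
3: 1 → 1
5: 1 → 1
1: 0
Total: 5 + 3 + 1 + 1 + 1 + 0 = 11

11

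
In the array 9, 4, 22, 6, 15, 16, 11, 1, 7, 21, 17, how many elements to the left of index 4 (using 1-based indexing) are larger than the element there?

The element at index 4 is 6.
Elements before it: 9, 4, 22
Those larger than 6: 9, 22

2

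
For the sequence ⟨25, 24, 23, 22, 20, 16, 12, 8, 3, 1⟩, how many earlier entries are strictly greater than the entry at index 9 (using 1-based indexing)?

8 such elements

The element at index 9 is 3.
Elements before it: 25, 24, 23, 22, 20, 16, 12, 8
Those larger than 3: 25, 24, 23, 22, 20, 16, 12, 8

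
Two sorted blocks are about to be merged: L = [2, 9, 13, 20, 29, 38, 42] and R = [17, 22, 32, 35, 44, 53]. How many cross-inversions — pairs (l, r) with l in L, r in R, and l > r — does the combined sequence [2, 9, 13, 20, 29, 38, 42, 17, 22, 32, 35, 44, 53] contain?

Cross-inversions: 11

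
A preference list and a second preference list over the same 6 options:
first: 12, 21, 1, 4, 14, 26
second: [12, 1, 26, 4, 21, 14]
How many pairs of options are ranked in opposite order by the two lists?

Pairs: 5

Assign each item its position (1..6) in the first ordering, then rewrite the second ordering as that position sequence:
positions: 12→1, 21→2, 1→3, 4→4, 14→5, 26→6
second ordering as positions: [1, 3, 6, 4, 2, 5]
Discordant pairs = inversions in this position sequence.
1: 0
3: 2 → 1
6: 4, 2, 5 → 3
4: 2 → 1
2: 0
5: 0
Total: 0 + 1 + 3 + 1 + 0 + 0 = 5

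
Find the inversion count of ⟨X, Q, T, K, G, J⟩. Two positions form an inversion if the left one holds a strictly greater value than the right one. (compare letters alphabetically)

13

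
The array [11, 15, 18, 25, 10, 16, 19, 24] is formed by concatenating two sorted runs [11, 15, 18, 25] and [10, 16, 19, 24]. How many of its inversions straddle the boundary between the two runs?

8 cross-inversions

Count, for every r in R, how many entries of L exceed r:
r = 10: 11, 15, 18, 25 → 4
r = 16: 18, 25 → 2
r = 19: 25 → 1
r = 24: 25 → 1
Cross-inversions: 4 + 2 + 1 + 1 = 8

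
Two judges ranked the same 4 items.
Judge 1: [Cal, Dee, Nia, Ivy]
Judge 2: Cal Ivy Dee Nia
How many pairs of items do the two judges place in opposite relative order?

2 discordant pairs

Assign each item its position (1..4) in the first ordering, then rewrite the second ordering as that position sequence:
positions: Cal→1, Dee→2, Nia→3, Ivy→4
second ordering as positions: [1, 4, 2, 3]
Discordant pairs = inversions in this position sequence.
1: 0
4: 2, 3 → 2
2: 0
3: 0
Total: 0 + 2 + 0 + 0 = 2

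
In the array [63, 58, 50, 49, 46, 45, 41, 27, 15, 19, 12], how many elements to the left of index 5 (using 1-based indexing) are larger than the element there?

4

The element at index 5 is 46.
Elements before it: 63, 58, 50, 49
Those larger than 46: 63, 58, 50, 49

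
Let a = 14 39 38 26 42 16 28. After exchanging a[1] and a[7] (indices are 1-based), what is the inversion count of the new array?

15 inversions

Positions 1 and 7 hold 14 and 28; after swapping, the array is [28, 39, 38, 26, 42, 16, 14].
Element-by-element contributions:
28 → 26, 16, 14 → 3
39 → 38, 26, 16, 14 → 4
38 → 26, 16, 14 → 3
26 → 16, 14 → 2
42 → 16, 14 → 2
16 → 14 → 1
14 → none → 0
Sum: 3 + 4 + 3 + 2 + 2 + 1 + 0 = 15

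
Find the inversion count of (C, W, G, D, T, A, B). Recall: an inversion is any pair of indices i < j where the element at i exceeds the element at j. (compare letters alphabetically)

Element-by-element contributions:
C → A, B → 2
W → G, D, T, A, B → 5
G → D, A, B → 3
D → A, B → 2
T → A, B → 2
A → none → 0
B → none → 0
Sum: 2 + 5 + 3 + 2 + 2 + 0 + 0 = 14

14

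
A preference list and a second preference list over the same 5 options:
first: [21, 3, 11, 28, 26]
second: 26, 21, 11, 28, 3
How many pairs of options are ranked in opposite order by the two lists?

6

Assign each item its position (1..5) in the first ordering, then rewrite the second ordering as that position sequence:
positions: 21→1, 3→2, 11→3, 28→4, 26→5
second ordering as positions: [5, 1, 3, 4, 2]
Discordant pairs = inversions in this position sequence.
5: 1, 3, 4, 2 → 4
1: 0
3: 2 → 1
4: 2 → 1
2: 0
Total: 4 + 0 + 1 + 1 + 0 = 6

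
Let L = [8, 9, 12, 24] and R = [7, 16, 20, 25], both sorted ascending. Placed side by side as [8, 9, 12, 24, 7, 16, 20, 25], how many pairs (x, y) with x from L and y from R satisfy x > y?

Split inversions: 6

Take each right-half value and tally the left-half values above it:
r = 7: 8, 9, 12, 24 → 4
r = 16: 24 → 1
r = 20: 24 → 1
r = 25: none → 0
Cross-inversions: 4 + 1 + 1 + 0 = 6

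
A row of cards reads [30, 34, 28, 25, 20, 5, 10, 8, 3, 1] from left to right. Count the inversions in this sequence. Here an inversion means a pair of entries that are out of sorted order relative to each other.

Element-by-element contributions:
30: 8
34: 8
28: 7
25: 6
20: 5
5: 2
10: 3
8: 2
3: 1
1: 0
Sum: 8 + 8 + 7 + 6 + 5 + 2 + 3 + 2 + 1 + 0 = 42

There are 42 inversions.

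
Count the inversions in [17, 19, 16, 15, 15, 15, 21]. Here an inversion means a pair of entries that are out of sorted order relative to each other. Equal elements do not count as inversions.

11

Listing every pair i<j with a[i]>a[j] (using 0-based positions):
(0,2): 17 > 16
(0,3): 17 > 15
(0,4): 17 > 15
(0,5): 17 > 15
(1,2): 19 > 16
(1,3): 19 > 15
(1,4): 19 > 15
(1,5): 19 > 15
(2,3): 16 > 15
(2,4): 16 > 15
(2,5): 16 > 15
That's 11 pairs.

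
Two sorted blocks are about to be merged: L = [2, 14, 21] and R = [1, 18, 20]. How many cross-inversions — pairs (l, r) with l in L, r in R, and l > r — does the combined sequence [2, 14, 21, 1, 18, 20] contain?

Take each right-half value and tally the left-half values above it:
r = 1: 2, 14, 21 → 3
r = 18: 21 → 1
r = 20: 21 → 1
Cross-inversions: 3 + 1 + 1 = 5

There are 5 split inversions.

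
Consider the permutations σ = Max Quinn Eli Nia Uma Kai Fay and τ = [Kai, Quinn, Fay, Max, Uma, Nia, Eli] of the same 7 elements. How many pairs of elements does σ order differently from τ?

13

Assign each item its position (1..7) in the first ordering, then rewrite the second ordering as that position sequence:
positions: Max→1, Quinn→2, Eli→3, Nia→4, Uma→5, Kai→6, Fay→7
second ordering as positions: [6, 2, 7, 1, 5, 4, 3]
Discordant pairs = inversions in this position sequence.
6: 2, 1, 5, 4, 3 → 5
2: 1 → 1
7: 1, 5, 4, 3 → 4
1: 0
5: 4, 3 → 2
4: 3 → 1
3: 0
Total: 5 + 1 + 4 + 0 + 2 + 1 + 0 = 13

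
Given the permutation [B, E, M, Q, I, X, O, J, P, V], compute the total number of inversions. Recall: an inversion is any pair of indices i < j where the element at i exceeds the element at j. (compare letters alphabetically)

Count, for each position, how many later elements it exceeds:
B: 0
E: 0
M: 2
Q: 4
I: 0
X: 4
O: 1
J: 0
P: 0
V: 0
Sum: 0 + 0 + 2 + 4 + 0 + 4 + 1 + 0 + 0 + 0 = 11

11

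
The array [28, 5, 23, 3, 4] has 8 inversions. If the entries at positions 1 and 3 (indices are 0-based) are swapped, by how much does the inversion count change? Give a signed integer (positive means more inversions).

Positions 1 and 3 hold 5 and 3; after swapping, the array is [28, 3, 23, 5, 4].
Count, for each position, how many later elements it exceeds:
28 → 3, 23, 5, 4 → 4
3 → none → 0
23 → 5, 4 → 2
5 → 4 → 1
4 → none → 0
Sum: 4 + 0 + 2 + 1 + 0 = 7
Change: 7 − 8 = -1

-1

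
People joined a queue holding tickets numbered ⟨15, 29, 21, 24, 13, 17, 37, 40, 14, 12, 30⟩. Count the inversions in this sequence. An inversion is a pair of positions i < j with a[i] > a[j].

For each element, count later entries that are smaller:
15 → 13, 14, 12 → 3
29 → 21, 24, 13, 17, 14, 12 → 6
21 → 13, 17, 14, 12 → 4
24 → 13, 17, 14, 12 → 4
13 → 12 → 1
17 → 14, 12 → 2
37 → 14, 12, 30 → 3
40 → 14, 12, 30 → 3
14 → 12 → 1
12 → none → 0
30 → none → 0
Sum: 3 + 6 + 4 + 4 + 1 + 2 + 3 + 3 + 1 + 0 + 0 = 27

27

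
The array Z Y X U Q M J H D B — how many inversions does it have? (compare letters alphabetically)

Sweep left to right; for each value list the smaller values that follow it:
Z → Y, X, U, Q, M, J, H, D, B → 9
Y → X, U, Q, M, J, H, D, B → 8
X → U, Q, M, J, H, D, B → 7
U → Q, M, J, H, D, B → 6
Q → M, J, H, D, B → 5
M → J, H, D, B → 4
J → H, D, B → 3
H → D, B → 2
D → B → 1
B → none → 0
Sum: 9 + 8 + 7 + 6 + 5 + 4 + 3 + 2 + 1 + 0 = 45

45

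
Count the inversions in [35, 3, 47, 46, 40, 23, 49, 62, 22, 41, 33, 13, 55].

37 inversions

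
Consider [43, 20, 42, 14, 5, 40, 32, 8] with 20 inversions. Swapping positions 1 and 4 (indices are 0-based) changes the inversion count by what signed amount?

-3

Positions 1 and 4 hold 20 and 5; after swapping, the array is [43, 5, 42, 14, 20, 40, 32, 8].
Count, for each position, how many later elements it exceeds:
43 → 5, 42, 14, 20, 40, 32, 8 → 7
5 → none → 0
42 → 14, 20, 40, 32, 8 → 5
14 → 8 → 1
20 → 8 → 1
40 → 32, 8 → 2
32 → 8 → 1
8 → none → 0
Sum: 7 + 0 + 5 + 1 + 1 + 2 + 1 + 0 = 17
Change: 17 − 20 = -3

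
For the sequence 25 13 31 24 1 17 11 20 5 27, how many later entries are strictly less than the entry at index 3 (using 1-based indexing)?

The element at index 3 is 31.
Elements after it: 24, 1, 17, 11, 20, 5, 27
Those smaller than 31: 24, 1, 17, 11, 20, 5, 27

7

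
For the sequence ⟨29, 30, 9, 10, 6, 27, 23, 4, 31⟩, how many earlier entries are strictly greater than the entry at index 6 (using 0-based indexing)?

3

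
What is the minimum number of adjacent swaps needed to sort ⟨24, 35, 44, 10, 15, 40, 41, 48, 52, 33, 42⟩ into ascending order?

Each adjacent swap fixes exactly one inversion, so the minimum swap count equals the number of inversions.
Count inversions — for each element, later elements that are smaller:
24: 10, 15 → 2
35: 10, 15, 33 → 3
44: 10, 15, 40, 41, 33, 42 → 6
10: none → 0
15: none → 0
40: 33 → 1
41: 33 → 1
48: 33, 42 → 2
52: 33, 42 → 2
33: none → 0
42: none → 0
Total inversions: 2 + 3 + 6 + 0 + 0 + 1 + 1 + 2 + 2 + 0 + 0 = 17

17 adjacent swaps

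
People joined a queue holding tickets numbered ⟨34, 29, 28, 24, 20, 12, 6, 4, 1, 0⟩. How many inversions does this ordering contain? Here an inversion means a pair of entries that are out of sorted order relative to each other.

45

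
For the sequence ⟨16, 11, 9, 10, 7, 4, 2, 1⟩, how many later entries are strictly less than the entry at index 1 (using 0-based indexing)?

The element at index 1 is 11.
Elements after it: 9, 10, 7, 4, 2, 1
Those smaller than 11: 9, 10, 7, 4, 2, 1

6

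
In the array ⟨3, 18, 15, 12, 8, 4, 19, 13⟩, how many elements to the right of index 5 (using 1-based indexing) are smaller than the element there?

The element at index 5 is 8.
Elements after it: 4, 19, 13
Those smaller than 8: 4

1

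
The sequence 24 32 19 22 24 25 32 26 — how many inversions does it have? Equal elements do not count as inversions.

8

Sweep left to right; for each value list the smaller values that follow it:
24: 2
32: 5
19: 0
22: 0
24: 0
25: 0
32: 1
26: 0
Sum: 2 + 5 + 0 + 0 + 0 + 0 + 1 + 0 = 8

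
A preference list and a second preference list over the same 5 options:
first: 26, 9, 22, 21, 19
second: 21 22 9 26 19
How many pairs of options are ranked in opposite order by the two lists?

Assign each item its position (1..5) in the first ordering, then rewrite the second ordering as that position sequence:
positions: 26→1, 9→2, 22→3, 21→4, 19→5
second ordering as positions: [4, 3, 2, 1, 5]
Discordant pairs = inversions in this position sequence.
4: 3, 2, 1 → 3
3: 2, 1 → 2
2: 1 → 1
1: 0
5: 0
Total: 3 + 2 + 1 + 0 + 0 = 6

6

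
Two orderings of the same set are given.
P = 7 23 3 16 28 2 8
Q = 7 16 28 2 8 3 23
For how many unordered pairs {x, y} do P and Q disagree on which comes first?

9

Assign each item its position (1..7) in the first ordering, then rewrite the second ordering as that position sequence:
positions: 7→1, 23→2, 3→3, 16→4, 28→5, 2→6, 8→7
second ordering as positions: [1, 4, 5, 6, 7, 3, 2]
Discordant pairs = inversions in this position sequence.
1: 0
4: 3, 2 → 2
5: 3, 2 → 2
6: 3, 2 → 2
7: 3, 2 → 2
3: 2 → 1
2: 0
Total: 0 + 2 + 2 + 2 + 2 + 1 + 0 = 9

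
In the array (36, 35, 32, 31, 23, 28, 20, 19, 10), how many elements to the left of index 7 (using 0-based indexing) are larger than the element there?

The element at index 7 is 19.
Elements before it: 36, 35, 32, 31, 23, 28, 20
Those larger than 19: 36, 35, 32, 31, 23, 28, 20

7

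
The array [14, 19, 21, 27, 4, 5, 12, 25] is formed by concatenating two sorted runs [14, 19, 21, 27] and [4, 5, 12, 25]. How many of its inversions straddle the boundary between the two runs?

Take each right-half value and tally the left-half values above it:
r = 4: 14, 19, 21, 27 → 4
r = 5: 14, 19, 21, 27 → 4
r = 12: 14, 19, 21, 27 → 4
r = 25: 27 → 1
Cross-inversions: 4 + 4 + 4 + 1 = 13

Split inversions: 13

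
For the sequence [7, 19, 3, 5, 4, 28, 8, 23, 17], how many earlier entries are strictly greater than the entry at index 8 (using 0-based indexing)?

3

The element at index 8 is 17.
Elements before it: 7, 19, 3, 5, 4, 28, 8, 23
Those larger than 17: 19, 28, 23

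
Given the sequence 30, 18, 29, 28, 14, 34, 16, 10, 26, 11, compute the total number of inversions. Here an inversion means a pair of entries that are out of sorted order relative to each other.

32 inversions

For each element, count later entries that are smaller:
30: 8
18: 4
29: 6
28: 5
14: 2
34: 4
16: 2
10: 0
26: 1
11: 0
Sum: 8 + 4 + 6 + 5 + 2 + 4 + 2 + 0 + 1 + 0 = 32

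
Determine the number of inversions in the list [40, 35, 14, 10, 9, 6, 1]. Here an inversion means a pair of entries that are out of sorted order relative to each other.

21 inversions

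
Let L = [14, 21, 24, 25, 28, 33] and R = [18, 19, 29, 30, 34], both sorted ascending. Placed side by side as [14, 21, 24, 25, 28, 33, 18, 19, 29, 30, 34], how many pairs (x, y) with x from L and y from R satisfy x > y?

Split inversions: 12

Take each right-half value and tally the left-half values above it:
r = 18: 21, 24, 25, 28, 33 → 5
r = 19: 21, 24, 25, 28, 33 → 5
r = 29: 33 → 1
r = 30: 33 → 1
r = 34: none → 0
Cross-inversions: 5 + 5 + 1 + 1 + 0 = 12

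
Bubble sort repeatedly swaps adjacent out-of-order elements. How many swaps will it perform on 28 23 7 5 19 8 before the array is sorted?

The minimum number of adjacent swaps to sort an array equals its inversion count, since every such swap removes exactly one inversion.
Count inversions — for each element, later elements that are smaller:
28: 23, 7, 5, 19, 8 → 5
23: 7, 5, 19, 8 → 4
7: 5 → 1
5: none → 0
19: 8 → 1
8: none → 0
Total inversions: 5 + 4 + 1 + 0 + 1 + 0 = 11

11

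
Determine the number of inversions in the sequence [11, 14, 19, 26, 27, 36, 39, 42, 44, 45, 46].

0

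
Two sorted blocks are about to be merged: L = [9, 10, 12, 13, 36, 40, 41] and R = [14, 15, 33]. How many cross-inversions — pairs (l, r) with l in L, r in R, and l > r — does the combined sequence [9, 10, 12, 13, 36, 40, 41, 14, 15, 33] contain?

Count, for every r in R, how many entries of L exceed r:
r = 14: 36, 40, 41 → 3
r = 15: 36, 40, 41 → 3
r = 33: 36, 40, 41 → 3
Cross-inversions: 3 + 3 + 3 = 9

9 cross-inversions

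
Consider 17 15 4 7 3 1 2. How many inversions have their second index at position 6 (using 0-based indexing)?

The element at index 6 is 2.
Elements before it: 17, 15, 4, 7, 3, 1
Those larger than 2: 17, 15, 4, 7, 3

5 such elements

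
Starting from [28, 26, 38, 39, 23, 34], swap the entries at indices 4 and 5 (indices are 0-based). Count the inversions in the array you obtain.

There are 8 inversions.

Positions 4 and 5 hold 23 and 34; after swapping, the array is [28, 26, 38, 39, 34, 23].
Sweep left to right; for each value list the smaller values that follow it:
28 → 26, 23 → 2
26 → 23 → 1
38 → 34, 23 → 2
39 → 34, 23 → 2
34 → 23 → 1
23 → none → 0
Sum: 2 + 1 + 2 + 2 + 1 + 0 = 8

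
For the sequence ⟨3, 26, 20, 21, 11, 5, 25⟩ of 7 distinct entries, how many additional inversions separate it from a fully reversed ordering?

11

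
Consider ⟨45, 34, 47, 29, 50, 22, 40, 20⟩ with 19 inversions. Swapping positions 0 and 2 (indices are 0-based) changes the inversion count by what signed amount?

+1

Positions 0 and 2 hold 45 and 47; after swapping, the array is [47, 34, 45, 29, 50, 22, 40, 20].
Count, for each position, how many later elements it exceeds:
47 → 34, 45, 29, 22, 40, 20 → 6
34 → 29, 22, 20 → 3
45 → 29, 22, 40, 20 → 4
29 → 22, 20 → 2
50 → 22, 40, 20 → 3
22 → 20 → 1
40 → 20 → 1
20 → none → 0
Sum: 6 + 3 + 4 + 2 + 3 + 1 + 1 + 0 = 20
Change: 20 − 19 = +1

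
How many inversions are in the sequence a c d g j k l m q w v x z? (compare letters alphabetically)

1 inversion

Sweep left to right; for each value list the smaller values that follow it:
a → none → 0
c → none → 0
d → none → 0
g → none → 0
j → none → 0
k → none → 0
l → none → 0
m → none → 0
q → none → 0
w → v → 1
v → none → 0
x → none → 0
z → none → 0
Sum: 0 + 0 + 0 + 0 + 0 + 0 + 0 + 0 + 0 + 1 + 0 + 0 + 0 = 1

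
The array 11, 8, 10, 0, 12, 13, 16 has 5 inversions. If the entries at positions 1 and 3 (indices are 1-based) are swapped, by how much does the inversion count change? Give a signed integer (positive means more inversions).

-1

Positions 1 and 3 hold 11 and 10; after swapping, the array is [10, 8, 11, 0, 12, 13, 16].
Count, for each position, how many later elements it exceeds:
10: 2
8: 1
11: 1
0: 0
12: 0
13: 0
16: 0
Sum: 2 + 1 + 1 + 0 + 0 + 0 + 0 = 4
Change: 4 − 5 = -1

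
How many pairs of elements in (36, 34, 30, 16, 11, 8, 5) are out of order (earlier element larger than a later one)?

Inversions: 21

Element-by-element contributions:
36 → 34, 30, 16, 11, 8, 5 → 6
34 → 30, 16, 11, 8, 5 → 5
30 → 16, 11, 8, 5 → 4
16 → 11, 8, 5 → 3
11 → 8, 5 → 2
8 → 5 → 1
5 → none → 0
Sum: 6 + 5 + 4 + 3 + 2 + 1 + 0 = 21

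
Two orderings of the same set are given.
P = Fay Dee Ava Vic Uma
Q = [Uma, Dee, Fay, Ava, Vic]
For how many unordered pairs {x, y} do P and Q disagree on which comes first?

5 disagreeing pairs

Assign each item its position (1..5) in the first ordering, then rewrite the second ordering as that position sequence:
positions: Fay→1, Dee→2, Ava→3, Vic→4, Uma→5
second ordering as positions: [5, 2, 1, 3, 4]
Discordant pairs = inversions in this position sequence.
5: 2, 1, 3, 4 → 4
2: 1 → 1
1: 0
3: 0
4: 0
Total: 4 + 1 + 0 + 0 + 0 = 5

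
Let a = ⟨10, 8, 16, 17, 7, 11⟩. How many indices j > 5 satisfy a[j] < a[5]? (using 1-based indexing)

0

The element at index 5 is 7.
Elements after it: 11
None of them are smaller than 7.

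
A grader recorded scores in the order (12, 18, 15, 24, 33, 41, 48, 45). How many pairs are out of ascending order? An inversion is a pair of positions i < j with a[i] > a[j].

Element-by-element contributions:
12 → none → 0
18 → 15 → 1
15 → none → 0
24 → none → 0
33 → none → 0
41 → none → 0
48 → 45 → 1
45 → none → 0
Sum: 0 + 1 + 0 + 0 + 0 + 0 + 1 + 0 = 2

2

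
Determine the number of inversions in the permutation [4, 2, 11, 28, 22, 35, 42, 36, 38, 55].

Out-of-order pairs: 4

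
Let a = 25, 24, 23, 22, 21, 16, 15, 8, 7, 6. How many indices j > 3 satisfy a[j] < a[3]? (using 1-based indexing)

The element at index 3 is 23.
Elements after it: 22, 21, 16, 15, 8, 7, 6
Those smaller than 23: 22, 21, 16, 15, 8, 7, 6

7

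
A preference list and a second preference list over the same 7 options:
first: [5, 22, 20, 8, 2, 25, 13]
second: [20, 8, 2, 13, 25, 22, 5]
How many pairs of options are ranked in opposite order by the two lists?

Assign each item its position (1..7) in the first ordering, then rewrite the second ordering as that position sequence:
positions: 5→1, 22→2, 20→3, 8→4, 2→5, 25→6, 13→7
second ordering as positions: [3, 4, 5, 7, 6, 2, 1]
Discordant pairs = inversions in this position sequence.
3: 2, 1 → 2
4: 2, 1 → 2
5: 2, 1 → 2
7: 6, 2, 1 → 3
6: 2, 1 → 2
2: 1 → 1
1: 0
Total: 2 + 2 + 2 + 3 + 2 + 1 + 0 = 12

12 pairs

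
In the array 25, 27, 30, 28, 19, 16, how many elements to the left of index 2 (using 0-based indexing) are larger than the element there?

The element at index 2 is 30.
Elements before it: 25, 27
None of them are larger than 30.

0 such elements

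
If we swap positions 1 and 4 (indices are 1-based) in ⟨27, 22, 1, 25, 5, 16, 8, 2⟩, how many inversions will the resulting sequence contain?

19 inversions

Positions 1 and 4 hold 27 and 25; after swapping, the array is [25, 22, 1, 27, 5, 16, 8, 2].
Sweep left to right; for each value list the smaller values that follow it:
25: 6
22: 5
1: 0
27: 4
5: 1
16: 2
8: 1
2: 0
Sum: 6 + 5 + 0 + 4 + 1 + 2 + 1 + 0 = 19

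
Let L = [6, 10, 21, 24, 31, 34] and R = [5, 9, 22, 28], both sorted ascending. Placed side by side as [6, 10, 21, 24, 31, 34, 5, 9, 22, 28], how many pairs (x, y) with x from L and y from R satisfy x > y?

For each element r of the right run, count left-run elements greater than r:
r = 5: 6, 10, 21, 24, 31, 34 → 6
r = 9: 10, 21, 24, 31, 34 → 5
r = 22: 24, 31, 34 → 3
r = 28: 31, 34 → 2
Cross-inversions: 6 + 5 + 3 + 2 = 16

Cross-inversions: 16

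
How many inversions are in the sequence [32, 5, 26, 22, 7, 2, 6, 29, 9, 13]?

Element-by-element contributions:
32 → 5, 26, 22, 7, 2, 6, 29, 9, 13 → 9
5 → 2 → 1
26 → 22, 7, 2, 6, 9, 13 → 6
22 → 7, 2, 6, 9, 13 → 5
7 → 2, 6 → 2
2 → none → 0
6 → none → 0
29 → 9, 13 → 2
9 → none → 0
13 → none → 0
Sum: 9 + 1 + 6 + 5 + 2 + 0 + 0 + 2 + 0 + 0 = 25

25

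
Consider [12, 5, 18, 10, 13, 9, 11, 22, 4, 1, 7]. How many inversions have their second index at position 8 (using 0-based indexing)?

The element at index 8 is 4.
Elements before it: 12, 5, 18, 10, 13, 9, 11, 22
Those larger than 4: 12, 5, 18, 10, 13, 9, 11, 22

8 such elements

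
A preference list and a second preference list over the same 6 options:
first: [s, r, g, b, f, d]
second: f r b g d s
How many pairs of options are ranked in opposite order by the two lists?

Assign each item its position (1..6) in the first ordering, then rewrite the second ordering as that position sequence:
positions: s→1, r→2, g→3, b→4, f→5, d→6
second ordering as positions: [5, 2, 4, 3, 6, 1]
Discordant pairs = inversions in this position sequence.
5: 2, 4, 3, 1 → 4
2: 1 → 1
4: 3, 1 → 2
3: 1 → 1
6: 1 → 1
1: 0
Total: 4 + 1 + 2 + 1 + 1 + 0 = 9

9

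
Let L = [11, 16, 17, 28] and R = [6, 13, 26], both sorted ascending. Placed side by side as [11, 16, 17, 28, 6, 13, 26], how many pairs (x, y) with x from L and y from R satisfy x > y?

8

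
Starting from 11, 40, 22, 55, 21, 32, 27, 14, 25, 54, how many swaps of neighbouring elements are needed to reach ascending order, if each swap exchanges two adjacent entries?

Each adjacent swap fixes exactly one inversion, so the minimum swap count equals the number of inversions.
Count inversions — for each element, later elements that are smaller:
11: none → 0
40: 22, 21, 32, 27, 14, 25 → 6
22: 21, 14 → 2
55: 21, 32, 27, 14, 25, 54 → 6
21: 14 → 1
32: 27, 14, 25 → 3
27: 14, 25 → 2
14: none → 0
25: none → 0
54: none → 0
Total inversions: 0 + 6 + 2 + 6 + 1 + 3 + 2 + 0 + 0 + 0 = 20

20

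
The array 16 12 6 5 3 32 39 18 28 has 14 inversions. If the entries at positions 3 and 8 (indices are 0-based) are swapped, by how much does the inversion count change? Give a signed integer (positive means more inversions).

+3

Positions 3 and 8 hold 5 and 28; after swapping, the array is [16, 12, 6, 28, 3, 32, 39, 18, 5].
For each element, count later entries that are smaller:
16 → 12, 6, 3, 5 → 4
12 → 6, 3, 5 → 3
6 → 3, 5 → 2
28 → 3, 18, 5 → 3
3 → none → 0
32 → 18, 5 → 2
39 → 18, 5 → 2
18 → 5 → 1
5 → none → 0
Sum: 4 + 3 + 2 + 3 + 0 + 2 + 2 + 1 + 0 = 17
Change: 17 − 14 = +3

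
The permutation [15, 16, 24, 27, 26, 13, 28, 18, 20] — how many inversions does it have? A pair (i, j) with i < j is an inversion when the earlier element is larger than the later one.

14

Sweep left to right; for each value list the smaller values that follow it:
15 → 13 → 1
16 → 13 → 1
24 → 13, 18, 20 → 3
27 → 26, 13, 18, 20 → 4
26 → 13, 18, 20 → 3
13 → none → 0
28 → 18, 20 → 2
18 → none → 0
20 → none → 0
Sum: 1 + 1 + 3 + 4 + 3 + 0 + 2 + 0 + 0 = 14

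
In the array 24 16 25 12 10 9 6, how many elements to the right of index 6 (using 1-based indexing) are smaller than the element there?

1

The element at index 6 is 9.
Elements after it: 6
Those smaller than 9: 6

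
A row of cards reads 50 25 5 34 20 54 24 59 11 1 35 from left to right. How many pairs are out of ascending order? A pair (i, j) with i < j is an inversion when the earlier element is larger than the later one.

30

Count, for each position, how many later elements it exceeds:
50 → 25, 5, 34, 20, 24, 11, 1, 35 → 8
25 → 5, 20, 24, 11, 1 → 5
5 → 1 → 1
34 → 20, 24, 11, 1 → 4
20 → 11, 1 → 2
54 → 24, 11, 1, 35 → 4
24 → 11, 1 → 2
59 → 11, 1, 35 → 3
11 → 1 → 1
1 → none → 0
35 → none → 0
Sum: 8 + 5 + 1 + 4 + 2 + 4 + 2 + 3 + 1 + 0 + 0 = 30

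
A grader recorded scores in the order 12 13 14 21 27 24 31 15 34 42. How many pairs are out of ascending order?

Out-of-order pairs: 5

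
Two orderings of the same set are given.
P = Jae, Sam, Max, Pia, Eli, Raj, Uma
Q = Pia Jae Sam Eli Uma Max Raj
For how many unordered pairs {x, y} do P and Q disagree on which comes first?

6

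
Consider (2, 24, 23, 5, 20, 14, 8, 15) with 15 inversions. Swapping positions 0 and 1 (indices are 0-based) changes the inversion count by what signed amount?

Positions 0 and 1 hold 2 and 24; after swapping, the array is [24, 2, 23, 5, 20, 14, 8, 15].
For each element, count later entries that are smaller:
24 → 2, 23, 5, 20, 14, 8, 15 → 7
2 → none → 0
23 → 5, 20, 14, 8, 15 → 5
5 → none → 0
20 → 14, 8, 15 → 3
14 → 8 → 1
8 → none → 0
15 → none → 0
Sum: 7 + 0 + 5 + 0 + 3 + 1 + 0 + 0 = 16
Change: 16 − 15 = +1

+1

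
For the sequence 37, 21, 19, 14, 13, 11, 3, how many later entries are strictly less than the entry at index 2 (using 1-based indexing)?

The element at index 2 is 21.
Elements after it: 19, 14, 13, 11, 3
Those smaller than 21: 19, 14, 13, 11, 3

5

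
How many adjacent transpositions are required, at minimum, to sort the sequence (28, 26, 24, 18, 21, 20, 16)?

Each adjacent swap fixes exactly one inversion, so the minimum swap count equals the number of inversions.
Count inversions — for each element, later elements that are smaller:
28: 26, 24, 18, 21, 20, 16 → 6
26: 24, 18, 21, 20, 16 → 5
24: 18, 21, 20, 16 → 4
18: 16 → 1
21: 20, 16 → 2
20: 16 → 1
16: none → 0
Total inversions: 6 + 5 + 4 + 1 + 2 + 1 + 0 = 19

19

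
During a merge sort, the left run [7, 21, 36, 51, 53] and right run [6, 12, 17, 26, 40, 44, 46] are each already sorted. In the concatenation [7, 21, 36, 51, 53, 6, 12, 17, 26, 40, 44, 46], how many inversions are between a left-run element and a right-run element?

Count, for every r in R, how many entries of L exceed r:
r = 6: 7, 21, 36, 51, 53 → 5
r = 12: 21, 36, 51, 53 → 4
r = 17: 21, 36, 51, 53 → 4
r = 26: 36, 51, 53 → 3
r = 40: 51, 53 → 2
r = 44: 51, 53 → 2
r = 46: 51, 53 → 2
Cross-inversions: 5 + 4 + 4 + 3 + 2 + 2 + 2 = 22

22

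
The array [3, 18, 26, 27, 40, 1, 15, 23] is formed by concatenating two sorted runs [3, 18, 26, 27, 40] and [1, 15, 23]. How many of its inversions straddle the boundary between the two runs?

Cross-inversions: 12

Take each right-half value and tally the left-half values above it:
r = 1: 3, 18, 26, 27, 40 → 5
r = 15: 18, 26, 27, 40 → 4
r = 23: 26, 27, 40 → 3
Cross-inversions: 5 + 4 + 3 = 12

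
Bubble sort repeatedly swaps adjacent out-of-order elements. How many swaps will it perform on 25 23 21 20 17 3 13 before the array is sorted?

Minimum adjacent swaps = number of inversions (each swap of adjacent out-of-order elements removes one inversion and no swap can remove more).
Count inversions — for each element, later elements that are smaller:
25: 23, 21, 20, 17, 3, 13 → 6
23: 21, 20, 17, 3, 13 → 5
21: 20, 17, 3, 13 → 4
20: 17, 3, 13 → 3
17: 3, 13 → 2
3: none → 0
13: none → 0
Total inversions: 6 + 5 + 4 + 3 + 2 + 0 + 0 = 20

20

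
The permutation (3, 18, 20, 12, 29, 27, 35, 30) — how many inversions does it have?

4

Sweep left to right; for each value list the smaller values that follow it:
3 → none → 0
18 → 12 → 1
20 → 12 → 1
12 → none → 0
29 → 27 → 1
27 → none → 0
35 → 30 → 1
30 → none → 0
Sum: 0 + 1 + 1 + 0 + 1 + 0 + 1 + 0 = 4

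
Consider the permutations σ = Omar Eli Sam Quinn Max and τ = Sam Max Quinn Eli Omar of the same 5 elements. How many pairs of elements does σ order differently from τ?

8 discordant pairs

Assign each item its position (1..5) in the first ordering, then rewrite the second ordering as that position sequence:
positions: Omar→1, Eli→2, Sam→3, Quinn→4, Max→5
second ordering as positions: [3, 5, 4, 2, 1]
Discordant pairs = inversions in this position sequence.
3: 2, 1 → 2
5: 4, 2, 1 → 3
4: 2, 1 → 2
2: 1 → 1
1: 0
Total: 2 + 3 + 2 + 1 + 0 = 8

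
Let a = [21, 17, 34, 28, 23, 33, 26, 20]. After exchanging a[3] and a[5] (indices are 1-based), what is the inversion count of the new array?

Positions 3 and 5 hold 34 and 23; after swapping, the array is [21, 17, 23, 28, 34, 33, 26, 20].
For each element, count later entries that are smaller:
21 → 17, 20 → 2
17 → none → 0
23 → 20 → 1
28 → 26, 20 → 2
34 → 33, 26, 20 → 3
33 → 26, 20 → 2
26 → 20 → 1
20 → none → 0
Sum: 2 + 0 + 1 + 2 + 3 + 2 + 1 + 0 = 11

11 inversions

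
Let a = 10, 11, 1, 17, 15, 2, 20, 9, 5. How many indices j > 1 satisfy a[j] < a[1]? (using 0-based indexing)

4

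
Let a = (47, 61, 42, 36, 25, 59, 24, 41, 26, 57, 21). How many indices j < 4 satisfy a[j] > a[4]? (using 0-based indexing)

The element at index 4 is 25.
Elements before it: 47, 61, 42, 36
Those larger than 25: 47, 61, 42, 36

4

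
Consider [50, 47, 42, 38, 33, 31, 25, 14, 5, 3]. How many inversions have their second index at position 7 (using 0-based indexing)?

The element at index 7 is 14.
Elements before it: 50, 47, 42, 38, 33, 31, 25
Those larger than 14: 50, 47, 42, 38, 33, 31, 25

7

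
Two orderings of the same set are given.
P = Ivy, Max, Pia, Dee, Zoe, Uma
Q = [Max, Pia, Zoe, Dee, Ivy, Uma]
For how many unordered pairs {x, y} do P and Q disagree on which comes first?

Assign each item its position (1..6) in the first ordering, then rewrite the second ordering as that position sequence:
positions: Ivy→1, Max→2, Pia→3, Dee→4, Zoe→5, Uma→6
second ordering as positions: [2, 3, 5, 4, 1, 6]
Discordant pairs = inversions in this position sequence.
2: 1 → 1
3: 1 → 1
5: 4, 1 → 2
4: 1 → 1
1: 0
6: 0
Total: 1 + 1 + 2 + 1 + 0 + 0 = 5

5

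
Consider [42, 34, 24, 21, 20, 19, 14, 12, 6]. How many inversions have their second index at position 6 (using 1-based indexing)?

The element at index 6 is 19.
Elements before it: 42, 34, 24, 21, 20
Those larger than 19: 42, 34, 24, 21, 20

5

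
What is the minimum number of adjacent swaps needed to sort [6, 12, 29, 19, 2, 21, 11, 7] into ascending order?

15 swaps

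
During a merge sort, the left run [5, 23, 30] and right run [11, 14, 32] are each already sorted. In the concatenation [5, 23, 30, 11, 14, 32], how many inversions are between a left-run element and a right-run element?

Count, for every r in R, how many entries of L exceed r:
r = 11: 23, 30 → 2
r = 14: 23, 30 → 2
r = 32: none → 0
Cross-inversions: 2 + 2 + 0 = 4

4 split inversions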